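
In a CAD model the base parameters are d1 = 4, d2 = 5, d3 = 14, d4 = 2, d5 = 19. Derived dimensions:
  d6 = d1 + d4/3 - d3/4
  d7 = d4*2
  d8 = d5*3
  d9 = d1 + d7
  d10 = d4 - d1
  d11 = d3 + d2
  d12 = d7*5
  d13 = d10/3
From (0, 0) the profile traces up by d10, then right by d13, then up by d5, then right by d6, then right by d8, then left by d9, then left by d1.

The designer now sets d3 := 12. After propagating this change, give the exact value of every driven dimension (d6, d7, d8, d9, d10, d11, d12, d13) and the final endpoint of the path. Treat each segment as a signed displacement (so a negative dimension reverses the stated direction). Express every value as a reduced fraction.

Apply edit: d3 := 12
  d6 = d1 + d4/3 - d3/4 = 5/3
  d7 = d4*2 = 4
  d8 = d5*3 = 57
  d9 = d1 + d7 = 8
  d10 = d4 - d1 = -2
  d11 = d3 + d2 = 17
  d12 = d7*5 = 20
  d13 = d10/3 = -2/3
Walk from origin (0, 0):
  seg 1: up by d10 = -2 → (0, -2)
  seg 2: right by d13 = -2/3 → (-2/3, -2)
  seg 3: up by d5 = 19 → (-2/3, 17)
  seg 4: right by d6 = 5/3 → (1, 17)
  seg 5: right by d8 = 57 → (58, 17)
  seg 6: left by d9 = 8 → (50, 17)
  seg 7: left by d1 = 4 → (46, 17)

d6 = 5/3
d7 = 4
d8 = 57
d9 = 8
d10 = -2
d11 = 17
d12 = 20
d13 = -2/3
endpoint = (46, 17)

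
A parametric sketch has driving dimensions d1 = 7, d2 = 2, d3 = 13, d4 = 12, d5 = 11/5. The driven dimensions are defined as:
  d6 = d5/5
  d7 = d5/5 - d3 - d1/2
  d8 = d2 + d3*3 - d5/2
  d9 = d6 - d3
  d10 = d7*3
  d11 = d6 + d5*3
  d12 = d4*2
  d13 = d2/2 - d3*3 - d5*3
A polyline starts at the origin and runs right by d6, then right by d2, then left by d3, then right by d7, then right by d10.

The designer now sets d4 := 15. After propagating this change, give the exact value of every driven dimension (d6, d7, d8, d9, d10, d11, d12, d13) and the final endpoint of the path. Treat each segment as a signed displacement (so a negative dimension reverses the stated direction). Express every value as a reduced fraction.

Apply edit: d4 := 15
  d6 = d5/5 = 11/25
  d7 = d5/5 - d3 - d1/2 = -803/50
  d8 = d2 + d3*3 - d5/2 = 399/10
  d9 = d6 - d3 = -314/25
  d10 = d7*3 = -2409/50
  d11 = d6 + d5*3 = 176/25
  d12 = d4*2 = 30
  d13 = d2/2 - d3*3 - d5*3 = -223/5
Walk from origin (0, 0):
  seg 1: right by d6 = 11/25 → (11/25, 0)
  seg 2: right by d2 = 2 → (61/25, 0)
  seg 3: left by d3 = 13 → (-264/25, 0)
  seg 4: right by d7 = -803/50 → (-1331/50, 0)
  seg 5: right by d10 = -2409/50 → (-374/5, 0)

d6 = 11/25
d7 = -803/50
d8 = 399/10
d9 = -314/25
d10 = -2409/50
d11 = 176/25
d12 = 30
d13 = -223/5
endpoint = (-374/5, 0)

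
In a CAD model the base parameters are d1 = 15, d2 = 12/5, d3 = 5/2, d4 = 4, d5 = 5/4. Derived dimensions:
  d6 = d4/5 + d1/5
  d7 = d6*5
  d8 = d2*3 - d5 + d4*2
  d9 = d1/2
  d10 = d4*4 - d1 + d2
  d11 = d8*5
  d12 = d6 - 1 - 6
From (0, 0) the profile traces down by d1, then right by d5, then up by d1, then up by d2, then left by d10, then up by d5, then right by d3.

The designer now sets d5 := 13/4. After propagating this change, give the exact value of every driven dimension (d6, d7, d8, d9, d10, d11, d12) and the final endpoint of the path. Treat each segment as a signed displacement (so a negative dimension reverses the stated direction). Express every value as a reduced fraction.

Apply edit: d5 := 13/4
  d6 = d4/5 + d1/5 = 19/5
  d7 = d6*5 = 19
  d8 = d2*3 - d5 + d4*2 = 239/20
  d9 = d1/2 = 15/2
  d10 = d4*4 - d1 + d2 = 17/5
  d11 = d8*5 = 239/4
  d12 = d6 - 1 - 6 = -16/5
Walk from origin (0, 0):
  seg 1: down by d1 = 15 → (0, -15)
  seg 2: right by d5 = 13/4 → (13/4, -15)
  seg 3: up by d1 = 15 → (13/4, 0)
  seg 4: up by d2 = 12/5 → (13/4, 12/5)
  seg 5: left by d10 = 17/5 → (-3/20, 12/5)
  seg 6: up by d5 = 13/4 → (-3/20, 113/20)
  seg 7: right by d3 = 5/2 → (47/20, 113/20)

d6 = 19/5
d7 = 19
d8 = 239/20
d9 = 15/2
d10 = 17/5
d11 = 239/4
d12 = -16/5
endpoint = (47/20, 113/20)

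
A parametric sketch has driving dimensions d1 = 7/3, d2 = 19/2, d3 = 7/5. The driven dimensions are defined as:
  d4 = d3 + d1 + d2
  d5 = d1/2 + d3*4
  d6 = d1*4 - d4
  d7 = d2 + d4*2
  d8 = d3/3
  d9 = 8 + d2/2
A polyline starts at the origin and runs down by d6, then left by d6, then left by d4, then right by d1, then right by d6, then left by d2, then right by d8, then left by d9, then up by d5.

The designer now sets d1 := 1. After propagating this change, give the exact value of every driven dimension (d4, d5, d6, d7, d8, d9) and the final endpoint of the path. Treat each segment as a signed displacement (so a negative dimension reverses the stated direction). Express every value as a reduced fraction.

d4 = 119/10
d5 = 61/10
d6 = -79/10
d7 = 333/10
d8 = 7/15
d9 = 51/4
endpoint = (-1961/60, 14)

Apply edit: d1 := 1
  d4 = d3 + d1 + d2 = 119/10
  d5 = d1/2 + d3*4 = 61/10
  d6 = d1*4 - d4 = -79/10
  d7 = d2 + d4*2 = 333/10
  d8 = d3/3 = 7/15
  d9 = 8 + d2/2 = 51/4
Walk from origin (0, 0):
  seg 1: down by d6 = -79/10 → (0, 79/10)
  seg 2: left by d6 = -79/10 → (79/10, 79/10)
  seg 3: left by d4 = 119/10 → (-4, 79/10)
  seg 4: right by d1 = 1 → (-3, 79/10)
  seg 5: right by d6 = -79/10 → (-109/10, 79/10)
  seg 6: left by d2 = 19/2 → (-102/5, 79/10)
  seg 7: right by d8 = 7/15 → (-299/15, 79/10)
  seg 8: left by d9 = 51/4 → (-1961/60, 79/10)
  seg 9: up by d5 = 61/10 → (-1961/60, 14)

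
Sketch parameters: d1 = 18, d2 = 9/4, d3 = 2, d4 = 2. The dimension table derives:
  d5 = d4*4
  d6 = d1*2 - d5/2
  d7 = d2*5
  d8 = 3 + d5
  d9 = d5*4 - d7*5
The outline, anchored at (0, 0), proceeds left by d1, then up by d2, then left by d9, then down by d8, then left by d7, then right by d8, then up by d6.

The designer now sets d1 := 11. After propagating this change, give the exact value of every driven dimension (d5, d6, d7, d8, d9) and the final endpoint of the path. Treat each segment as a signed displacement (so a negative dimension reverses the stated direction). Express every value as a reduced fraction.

Apply edit: d1 := 11
  d5 = d4*4 = 8
  d6 = d1*2 - d5/2 = 18
  d7 = d2*5 = 45/4
  d8 = 3 + d5 = 11
  d9 = d5*4 - d7*5 = -97/4
Walk from origin (0, 0):
  seg 1: left by d1 = 11 → (-11, 0)
  seg 2: up by d2 = 9/4 → (-11, 9/4)
  seg 3: left by d9 = -97/4 → (53/4, 9/4)
  seg 4: down by d8 = 11 → (53/4, -35/4)
  seg 5: left by d7 = 45/4 → (2, -35/4)
  seg 6: right by d8 = 11 → (13, -35/4)
  seg 7: up by d6 = 18 → (13, 37/4)

d5 = 8
d6 = 18
d7 = 45/4
d8 = 11
d9 = -97/4
endpoint = (13, 37/4)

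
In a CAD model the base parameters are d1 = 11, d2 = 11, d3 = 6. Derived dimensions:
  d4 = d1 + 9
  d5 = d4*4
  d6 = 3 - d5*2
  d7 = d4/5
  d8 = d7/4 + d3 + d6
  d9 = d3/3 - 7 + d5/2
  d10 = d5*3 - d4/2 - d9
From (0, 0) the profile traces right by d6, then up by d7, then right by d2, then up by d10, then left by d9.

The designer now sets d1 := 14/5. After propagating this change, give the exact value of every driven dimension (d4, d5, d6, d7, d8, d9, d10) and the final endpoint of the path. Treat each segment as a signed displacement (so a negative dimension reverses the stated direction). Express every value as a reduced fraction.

Apply edit: d1 := 14/5
  d4 = d1 + 9 = 59/5
  d5 = d4*4 = 236/5
  d6 = 3 - d5*2 = -457/5
  d7 = d4/5 = 59/25
  d8 = d7/4 + d3 + d6 = -8481/100
  d9 = d3/3 - 7 + d5/2 = 93/5
  d10 = d5*3 - d4/2 - d9 = 1171/10
Walk from origin (0, 0):
  seg 1: right by d6 = -457/5 → (-457/5, 0)
  seg 2: up by d7 = 59/25 → (-457/5, 59/25)
  seg 3: right by d2 = 11 → (-402/5, 59/25)
  seg 4: up by d10 = 1171/10 → (-402/5, 5973/50)
  seg 5: left by d9 = 93/5 → (-99, 5973/50)

d4 = 59/5
d5 = 236/5
d6 = -457/5
d7 = 59/25
d8 = -8481/100
d9 = 93/5
d10 = 1171/10
endpoint = (-99, 5973/50)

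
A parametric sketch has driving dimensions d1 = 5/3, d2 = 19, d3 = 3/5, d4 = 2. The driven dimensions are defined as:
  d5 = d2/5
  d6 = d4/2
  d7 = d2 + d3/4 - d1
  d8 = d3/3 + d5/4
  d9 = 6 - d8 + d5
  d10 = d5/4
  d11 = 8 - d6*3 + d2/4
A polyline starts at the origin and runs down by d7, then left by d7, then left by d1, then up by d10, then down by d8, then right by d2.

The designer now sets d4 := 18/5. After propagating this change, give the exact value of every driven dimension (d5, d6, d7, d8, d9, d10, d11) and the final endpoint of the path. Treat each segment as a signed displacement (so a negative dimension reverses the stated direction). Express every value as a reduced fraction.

Apply edit: d4 := 18/5
  d5 = d2/5 = 19/5
  d6 = d4/2 = 9/5
  d7 = d2 + d3/4 - d1 = 1049/60
  d8 = d3/3 + d5/4 = 23/20
  d9 = 6 - d8 + d5 = 173/20
  d10 = d5/4 = 19/20
  d11 = 8 - d6*3 + d2/4 = 147/20
Walk from origin (0, 0):
  seg 1: down by d7 = 1049/60 → (0, -1049/60)
  seg 2: left by d7 = 1049/60 → (-1049/60, -1049/60)
  seg 3: left by d1 = 5/3 → (-383/20, -1049/60)
  seg 4: up by d10 = 19/20 → (-383/20, -248/15)
  seg 5: down by d8 = 23/20 → (-383/20, -1061/60)
  seg 6: right by d2 = 19 → (-3/20, -1061/60)

d5 = 19/5
d6 = 9/5
d7 = 1049/60
d8 = 23/20
d9 = 173/20
d10 = 19/20
d11 = 147/20
endpoint = (-3/20, -1061/60)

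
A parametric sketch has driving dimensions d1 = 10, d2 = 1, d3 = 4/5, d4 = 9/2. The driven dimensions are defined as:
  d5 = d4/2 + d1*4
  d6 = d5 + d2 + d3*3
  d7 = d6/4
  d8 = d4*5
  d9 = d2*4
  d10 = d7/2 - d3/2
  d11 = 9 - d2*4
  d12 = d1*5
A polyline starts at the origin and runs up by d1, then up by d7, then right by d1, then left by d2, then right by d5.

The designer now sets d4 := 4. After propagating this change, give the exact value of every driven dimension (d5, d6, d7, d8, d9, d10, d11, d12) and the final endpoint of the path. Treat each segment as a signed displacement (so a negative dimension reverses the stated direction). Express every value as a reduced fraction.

d5 = 42
d6 = 227/5
d7 = 227/20
d8 = 20
d9 = 4
d10 = 211/40
d11 = 5
d12 = 50
endpoint = (51, 427/20)

Apply edit: d4 := 4
  d5 = d4/2 + d1*4 = 42
  d6 = d5 + d2 + d3*3 = 227/5
  d7 = d6/4 = 227/20
  d8 = d4*5 = 20
  d9 = d2*4 = 4
  d10 = d7/2 - d3/2 = 211/40
  d11 = 9 - d2*4 = 5
  d12 = d1*5 = 50
Walk from origin (0, 0):
  seg 1: up by d1 = 10 → (0, 10)
  seg 2: up by d7 = 227/20 → (0, 427/20)
  seg 3: right by d1 = 10 → (10, 427/20)
  seg 4: left by d2 = 1 → (9, 427/20)
  seg 5: right by d5 = 42 → (51, 427/20)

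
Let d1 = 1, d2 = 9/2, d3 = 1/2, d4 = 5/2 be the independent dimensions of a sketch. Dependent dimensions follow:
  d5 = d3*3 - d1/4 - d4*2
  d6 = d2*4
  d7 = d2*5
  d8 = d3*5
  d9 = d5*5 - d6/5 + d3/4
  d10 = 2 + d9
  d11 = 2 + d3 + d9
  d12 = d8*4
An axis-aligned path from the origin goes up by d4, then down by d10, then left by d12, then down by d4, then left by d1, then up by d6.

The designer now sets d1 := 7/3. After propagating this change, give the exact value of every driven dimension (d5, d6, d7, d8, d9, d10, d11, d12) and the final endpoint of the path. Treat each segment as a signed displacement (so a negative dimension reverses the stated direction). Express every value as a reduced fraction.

d5 = -49/12
d6 = 18
d7 = 45/2
d8 = 5/2
d9 = -2867/120
d10 = -2627/120
d11 = -2567/120
d12 = 10
endpoint = (-37/3, 4787/120)

Apply edit: d1 := 7/3
  d5 = d3*3 - d1/4 - d4*2 = -49/12
  d6 = d2*4 = 18
  d7 = d2*5 = 45/2
  d8 = d3*5 = 5/2
  d9 = d5*5 - d6/5 + d3/4 = -2867/120
  d10 = 2 + d9 = -2627/120
  d11 = 2 + d3 + d9 = -2567/120
  d12 = d8*4 = 10
Walk from origin (0, 0):
  seg 1: up by d4 = 5/2 → (0, 5/2)
  seg 2: down by d10 = -2627/120 → (0, 2927/120)
  seg 3: left by d12 = 10 → (-10, 2927/120)
  seg 4: down by d4 = 5/2 → (-10, 2627/120)
  seg 5: left by d1 = 7/3 → (-37/3, 2627/120)
  seg 6: up by d6 = 18 → (-37/3, 4787/120)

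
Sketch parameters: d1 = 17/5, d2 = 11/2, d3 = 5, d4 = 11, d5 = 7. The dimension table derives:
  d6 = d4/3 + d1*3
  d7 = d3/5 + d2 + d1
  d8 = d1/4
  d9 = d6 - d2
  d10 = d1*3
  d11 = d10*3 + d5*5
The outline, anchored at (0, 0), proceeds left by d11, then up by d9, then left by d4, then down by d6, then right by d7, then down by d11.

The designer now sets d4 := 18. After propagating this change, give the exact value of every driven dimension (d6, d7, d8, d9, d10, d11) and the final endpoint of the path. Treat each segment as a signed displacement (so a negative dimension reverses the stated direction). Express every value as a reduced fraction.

Apply edit: d4 := 18
  d6 = d4/3 + d1*3 = 81/5
  d7 = d3/5 + d2 + d1 = 99/10
  d8 = d1/4 = 17/20
  d9 = d6 - d2 = 107/10
  d10 = d1*3 = 51/5
  d11 = d10*3 + d5*5 = 328/5
Walk from origin (0, 0):
  seg 1: left by d11 = 328/5 → (-328/5, 0)
  seg 2: up by d9 = 107/10 → (-328/5, 107/10)
  seg 3: left by d4 = 18 → (-418/5, 107/10)
  seg 4: down by d6 = 81/5 → (-418/5, -11/2)
  seg 5: right by d7 = 99/10 → (-737/10, -11/2)
  seg 6: down by d11 = 328/5 → (-737/10, -711/10)

d6 = 81/5
d7 = 99/10
d8 = 17/20
d9 = 107/10
d10 = 51/5
d11 = 328/5
endpoint = (-737/10, -711/10)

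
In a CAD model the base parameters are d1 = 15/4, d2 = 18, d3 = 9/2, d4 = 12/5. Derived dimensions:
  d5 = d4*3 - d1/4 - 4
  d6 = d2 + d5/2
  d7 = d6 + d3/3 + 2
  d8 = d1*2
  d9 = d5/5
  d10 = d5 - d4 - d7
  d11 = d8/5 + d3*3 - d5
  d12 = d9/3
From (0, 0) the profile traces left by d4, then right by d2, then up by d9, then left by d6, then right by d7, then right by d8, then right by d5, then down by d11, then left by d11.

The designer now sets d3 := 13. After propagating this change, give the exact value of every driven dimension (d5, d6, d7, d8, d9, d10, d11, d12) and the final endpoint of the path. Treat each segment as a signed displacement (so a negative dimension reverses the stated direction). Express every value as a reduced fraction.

d5 = 181/80
d6 = 3061/160
d7 = 12223/480
d8 = 15/2
d9 = 181/400
d10 = -12289/480
d11 = 3059/80
d12 = 181/1200
endpoint = (-157/24, -7557/200)

Apply edit: d3 := 13
  d5 = d4*3 - d1/4 - 4 = 181/80
  d6 = d2 + d5/2 = 3061/160
  d7 = d6 + d3/3 + 2 = 12223/480
  d8 = d1*2 = 15/2
  d9 = d5/5 = 181/400
  d10 = d5 - d4 - d7 = -12289/480
  d11 = d8/5 + d3*3 - d5 = 3059/80
  d12 = d9/3 = 181/1200
Walk from origin (0, 0):
  seg 1: left by d4 = 12/5 → (-12/5, 0)
  seg 2: right by d2 = 18 → (78/5, 0)
  seg 3: up by d9 = 181/400 → (78/5, 181/400)
  seg 4: left by d6 = 3061/160 → (-113/32, 181/400)
  seg 5: right by d7 = 12223/480 → (329/15, 181/400)
  seg 6: right by d8 = 15/2 → (883/30, 181/400)
  seg 7: right by d5 = 181/80 → (7607/240, 181/400)
  seg 8: down by d11 = 3059/80 → (7607/240, -7557/200)
  seg 9: left by d11 = 3059/80 → (-157/24, -7557/200)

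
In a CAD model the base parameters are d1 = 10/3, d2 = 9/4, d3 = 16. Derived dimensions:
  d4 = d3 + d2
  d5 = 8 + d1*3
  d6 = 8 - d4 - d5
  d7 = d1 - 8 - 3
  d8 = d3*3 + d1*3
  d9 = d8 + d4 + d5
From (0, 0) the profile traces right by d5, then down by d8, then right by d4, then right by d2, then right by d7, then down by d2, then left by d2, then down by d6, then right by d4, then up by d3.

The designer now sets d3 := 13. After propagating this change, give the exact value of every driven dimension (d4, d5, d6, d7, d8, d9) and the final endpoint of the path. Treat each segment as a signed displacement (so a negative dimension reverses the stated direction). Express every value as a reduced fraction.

Apply edit: d3 := 13
  d4 = d3 + d2 = 61/4
  d5 = 8 + d1*3 = 18
  d6 = 8 - d4 - d5 = -101/4
  d7 = d1 - 8 - 3 = -23/3
  d8 = d3*3 + d1*3 = 49
  d9 = d8 + d4 + d5 = 329/4
Walk from origin (0, 0):
  seg 1: right by d5 = 18 → (18, 0)
  seg 2: down by d8 = 49 → (18, -49)
  seg 3: right by d4 = 61/4 → (133/4, -49)
  seg 4: right by d2 = 9/4 → (71/2, -49)
  seg 5: right by d7 = -23/3 → (167/6, -49)
  seg 6: down by d2 = 9/4 → (167/6, -205/4)
  seg 7: left by d2 = 9/4 → (307/12, -205/4)
  seg 8: down by d6 = -101/4 → (307/12, -26)
  seg 9: right by d4 = 61/4 → (245/6, -26)
  seg 10: up by d3 = 13 → (245/6, -13)

d4 = 61/4
d5 = 18
d6 = -101/4
d7 = -23/3
d8 = 49
d9 = 329/4
endpoint = (245/6, -13)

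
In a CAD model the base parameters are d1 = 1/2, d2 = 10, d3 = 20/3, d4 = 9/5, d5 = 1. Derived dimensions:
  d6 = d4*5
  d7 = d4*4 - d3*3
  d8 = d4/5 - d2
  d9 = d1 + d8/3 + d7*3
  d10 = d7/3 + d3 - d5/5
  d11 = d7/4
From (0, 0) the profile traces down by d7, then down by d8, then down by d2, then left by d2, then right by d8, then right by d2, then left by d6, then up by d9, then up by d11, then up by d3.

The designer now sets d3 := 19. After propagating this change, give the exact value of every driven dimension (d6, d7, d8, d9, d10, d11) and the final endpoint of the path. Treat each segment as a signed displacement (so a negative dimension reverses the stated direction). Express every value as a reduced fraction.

d6 = 9
d7 = -249/5
d8 = -241/25
d9 = -22817/150
d10 = 11/5
d11 = -249/20
endpoint = (-466/25, -28837/300)

Apply edit: d3 := 19
  d6 = d4*5 = 9
  d7 = d4*4 - d3*3 = -249/5
  d8 = d4/5 - d2 = -241/25
  d9 = d1 + d8/3 + d7*3 = -22817/150
  d10 = d7/3 + d3 - d5/5 = 11/5
  d11 = d7/4 = -249/20
Walk from origin (0, 0):
  seg 1: down by d7 = -249/5 → (0, 249/5)
  seg 2: down by d8 = -241/25 → (0, 1486/25)
  seg 3: down by d2 = 10 → (0, 1236/25)
  seg 4: left by d2 = 10 → (-10, 1236/25)
  seg 5: right by d8 = -241/25 → (-491/25, 1236/25)
  seg 6: right by d2 = 10 → (-241/25, 1236/25)
  seg 7: left by d6 = 9 → (-466/25, 1236/25)
  seg 8: up by d9 = -22817/150 → (-466/25, -15401/150)
  seg 9: up by d11 = -249/20 → (-466/25, -34537/300)
  seg 10: up by d3 = 19 → (-466/25, -28837/300)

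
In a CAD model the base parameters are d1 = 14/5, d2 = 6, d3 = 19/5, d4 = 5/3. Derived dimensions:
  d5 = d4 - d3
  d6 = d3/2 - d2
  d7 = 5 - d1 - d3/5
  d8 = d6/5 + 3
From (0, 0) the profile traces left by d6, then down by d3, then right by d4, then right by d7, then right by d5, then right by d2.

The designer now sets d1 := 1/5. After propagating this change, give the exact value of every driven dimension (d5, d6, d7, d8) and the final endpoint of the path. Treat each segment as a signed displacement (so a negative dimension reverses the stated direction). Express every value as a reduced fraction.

Apply edit: d1 := 1/5
  d5 = d4 - d3 = -32/15
  d6 = d3/2 - d2 = -41/10
  d7 = 5 - d1 - d3/5 = 101/25
  d8 = d6/5 + 3 = 109/50
Walk from origin (0, 0):
  seg 1: left by d6 = -41/10 → (41/10, 0)
  seg 2: down by d3 = 19/5 → (41/10, -19/5)
  seg 3: right by d4 = 5/3 → (173/30, -19/5)
  seg 4: right by d7 = 101/25 → (1471/150, -19/5)
  seg 5: right by d5 = -32/15 → (1151/150, -19/5)
  seg 6: right by d2 = 6 → (2051/150, -19/5)

d5 = -32/15
d6 = -41/10
d7 = 101/25
d8 = 109/50
endpoint = (2051/150, -19/5)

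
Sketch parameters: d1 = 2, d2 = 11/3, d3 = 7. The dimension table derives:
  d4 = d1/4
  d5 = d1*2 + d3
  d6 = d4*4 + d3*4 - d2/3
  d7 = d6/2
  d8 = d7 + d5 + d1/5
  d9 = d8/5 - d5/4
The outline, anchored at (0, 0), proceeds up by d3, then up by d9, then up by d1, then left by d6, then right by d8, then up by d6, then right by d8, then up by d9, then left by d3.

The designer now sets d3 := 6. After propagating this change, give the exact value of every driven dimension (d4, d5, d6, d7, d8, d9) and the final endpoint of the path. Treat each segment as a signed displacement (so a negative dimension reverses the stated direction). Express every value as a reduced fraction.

d4 = 1/2
d5 = 10
d6 = 223/9
d7 = 223/18
d8 = 2051/90
d9 = 463/225
endpoint = (74/5, 2767/75)

Apply edit: d3 := 6
  d4 = d1/4 = 1/2
  d5 = d1*2 + d3 = 10
  d6 = d4*4 + d3*4 - d2/3 = 223/9
  d7 = d6/2 = 223/18
  d8 = d7 + d5 + d1/5 = 2051/90
  d9 = d8/5 - d5/4 = 463/225
Walk from origin (0, 0):
  seg 1: up by d3 = 6 → (0, 6)
  seg 2: up by d9 = 463/225 → (0, 1813/225)
  seg 3: up by d1 = 2 → (0, 2263/225)
  seg 4: left by d6 = 223/9 → (-223/9, 2263/225)
  seg 5: right by d8 = 2051/90 → (-179/90, 2263/225)
  seg 6: up by d6 = 223/9 → (-179/90, 7838/225)
  seg 7: right by d8 = 2051/90 → (104/5, 7838/225)
  seg 8: up by d9 = 463/225 → (104/5, 2767/75)
  seg 9: left by d3 = 6 → (74/5, 2767/75)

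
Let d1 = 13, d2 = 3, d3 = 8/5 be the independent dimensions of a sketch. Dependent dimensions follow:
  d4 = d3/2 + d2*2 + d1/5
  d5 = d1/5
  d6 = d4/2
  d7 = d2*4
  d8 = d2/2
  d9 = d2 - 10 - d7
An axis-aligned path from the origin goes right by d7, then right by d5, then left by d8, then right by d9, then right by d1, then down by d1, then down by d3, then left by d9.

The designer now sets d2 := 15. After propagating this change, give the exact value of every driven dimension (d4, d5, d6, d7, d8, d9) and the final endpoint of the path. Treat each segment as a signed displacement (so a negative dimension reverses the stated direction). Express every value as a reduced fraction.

Apply edit: d2 := 15
  d4 = d3/2 + d2*2 + d1/5 = 167/5
  d5 = d1/5 = 13/5
  d6 = d4/2 = 167/10
  d7 = d2*4 = 60
  d8 = d2/2 = 15/2
  d9 = d2 - 10 - d7 = -55
Walk from origin (0, 0):
  seg 1: right by d7 = 60 → (60, 0)
  seg 2: right by d5 = 13/5 → (313/5, 0)
  seg 3: left by d8 = 15/2 → (551/10, 0)
  seg 4: right by d9 = -55 → (1/10, 0)
  seg 5: right by d1 = 13 → (131/10, 0)
  seg 6: down by d1 = 13 → (131/10, -13)
  seg 7: down by d3 = 8/5 → (131/10, -73/5)
  seg 8: left by d9 = -55 → (681/10, -73/5)

d4 = 167/5
d5 = 13/5
d6 = 167/10
d7 = 60
d8 = 15/2
d9 = -55
endpoint = (681/10, -73/5)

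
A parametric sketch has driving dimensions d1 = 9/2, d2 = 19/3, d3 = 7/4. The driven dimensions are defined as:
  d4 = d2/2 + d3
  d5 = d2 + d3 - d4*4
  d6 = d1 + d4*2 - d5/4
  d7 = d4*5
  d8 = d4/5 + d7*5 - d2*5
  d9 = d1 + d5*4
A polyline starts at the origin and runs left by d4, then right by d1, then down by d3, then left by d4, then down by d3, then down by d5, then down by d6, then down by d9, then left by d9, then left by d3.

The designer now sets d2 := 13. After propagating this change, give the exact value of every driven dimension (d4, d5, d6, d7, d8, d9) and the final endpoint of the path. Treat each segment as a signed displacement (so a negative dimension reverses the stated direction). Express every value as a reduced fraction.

Apply edit: d2 := 13
  d4 = d2/2 + d3 = 33/4
  d5 = d2 + d3 - d4*4 = -73/4
  d6 = d1 + d4*2 - d5/4 = 409/16
  d7 = d4*5 = 165/4
  d8 = d4/5 + d7*5 - d2*5 = 1429/10
  d9 = d1 + d5*4 = -137/2
Walk from origin (0, 0):
  seg 1: left by d4 = 33/4 → (-33/4, 0)
  seg 2: right by d1 = 9/2 → (-15/4, 0)
  seg 3: down by d3 = 7/4 → (-15/4, -7/4)
  seg 4: left by d4 = 33/4 → (-12, -7/4)
  seg 5: down by d3 = 7/4 → (-12, -7/2)
  seg 6: down by d5 = -73/4 → (-12, 59/4)
  seg 7: down by d6 = 409/16 → (-12, -173/16)
  seg 8: down by d9 = -137/2 → (-12, 923/16)
  seg 9: left by d9 = -137/2 → (113/2, 923/16)
  seg 10: left by d3 = 7/4 → (219/4, 923/16)

d4 = 33/4
d5 = -73/4
d6 = 409/16
d7 = 165/4
d8 = 1429/10
d9 = -137/2
endpoint = (219/4, 923/16)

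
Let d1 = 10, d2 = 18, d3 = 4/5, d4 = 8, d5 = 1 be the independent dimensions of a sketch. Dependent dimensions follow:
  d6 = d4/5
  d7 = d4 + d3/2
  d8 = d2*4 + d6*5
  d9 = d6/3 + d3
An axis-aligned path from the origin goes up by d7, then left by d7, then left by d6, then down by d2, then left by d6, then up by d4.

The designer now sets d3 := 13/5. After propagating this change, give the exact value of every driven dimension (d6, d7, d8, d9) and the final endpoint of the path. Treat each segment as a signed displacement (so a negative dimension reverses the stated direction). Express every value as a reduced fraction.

Apply edit: d3 := 13/5
  d6 = d4/5 = 8/5
  d7 = d4 + d3/2 = 93/10
  d8 = d2*4 + d6*5 = 80
  d9 = d6/3 + d3 = 47/15
Walk from origin (0, 0):
  seg 1: up by d7 = 93/10 → (0, 93/10)
  seg 2: left by d7 = 93/10 → (-93/10, 93/10)
  seg 3: left by d6 = 8/5 → (-109/10, 93/10)
  seg 4: down by d2 = 18 → (-109/10, -87/10)
  seg 5: left by d6 = 8/5 → (-25/2, -87/10)
  seg 6: up by d4 = 8 → (-25/2, -7/10)

d6 = 8/5
d7 = 93/10
d8 = 80
d9 = 47/15
endpoint = (-25/2, -7/10)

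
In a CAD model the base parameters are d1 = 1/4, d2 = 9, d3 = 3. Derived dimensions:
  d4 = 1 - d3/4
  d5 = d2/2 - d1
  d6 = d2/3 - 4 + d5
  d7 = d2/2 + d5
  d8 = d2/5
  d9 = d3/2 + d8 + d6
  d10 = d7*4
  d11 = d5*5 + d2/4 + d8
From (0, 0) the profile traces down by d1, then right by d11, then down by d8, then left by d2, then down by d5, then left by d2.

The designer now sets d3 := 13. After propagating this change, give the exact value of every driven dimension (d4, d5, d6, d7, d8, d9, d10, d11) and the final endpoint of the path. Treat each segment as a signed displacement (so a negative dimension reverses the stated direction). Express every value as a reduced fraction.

Apply edit: d3 := 13
  d4 = 1 - d3/4 = -9/4
  d5 = d2/2 - d1 = 17/4
  d6 = d2/3 - 4 + d5 = 13/4
  d7 = d2/2 + d5 = 35/4
  d8 = d2/5 = 9/5
  d9 = d3/2 + d8 + d6 = 231/20
  d10 = d7*4 = 35
  d11 = d5*5 + d2/4 + d8 = 253/10
Walk from origin (0, 0):
  seg 1: down by d1 = 1/4 → (0, -1/4)
  seg 2: right by d11 = 253/10 → (253/10, -1/4)
  seg 3: down by d8 = 9/5 → (253/10, -41/20)
  seg 4: left by d2 = 9 → (163/10, -41/20)
  seg 5: down by d5 = 17/4 → (163/10, -63/10)
  seg 6: left by d2 = 9 → (73/10, -63/10)

d4 = -9/4
d5 = 17/4
d6 = 13/4
d7 = 35/4
d8 = 9/5
d9 = 231/20
d10 = 35
d11 = 253/10
endpoint = (73/10, -63/10)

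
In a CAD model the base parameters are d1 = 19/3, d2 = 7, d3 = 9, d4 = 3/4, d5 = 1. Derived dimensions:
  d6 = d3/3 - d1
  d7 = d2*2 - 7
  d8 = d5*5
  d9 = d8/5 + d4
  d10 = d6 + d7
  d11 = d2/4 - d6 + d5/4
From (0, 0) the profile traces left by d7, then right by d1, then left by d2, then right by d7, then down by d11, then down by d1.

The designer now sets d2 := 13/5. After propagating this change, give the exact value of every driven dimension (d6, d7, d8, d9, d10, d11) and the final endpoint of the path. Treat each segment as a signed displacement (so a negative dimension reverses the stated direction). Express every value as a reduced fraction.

d6 = -10/3
d7 = -9/5
d8 = 5
d9 = 7/4
d10 = -77/15
d11 = 127/30
endpoint = (56/15, -317/30)

Apply edit: d2 := 13/5
  d6 = d3/3 - d1 = -10/3
  d7 = d2*2 - 7 = -9/5
  d8 = d5*5 = 5
  d9 = d8/5 + d4 = 7/4
  d10 = d6 + d7 = -77/15
  d11 = d2/4 - d6 + d5/4 = 127/30
Walk from origin (0, 0):
  seg 1: left by d7 = -9/5 → (9/5, 0)
  seg 2: right by d1 = 19/3 → (122/15, 0)
  seg 3: left by d2 = 13/5 → (83/15, 0)
  seg 4: right by d7 = -9/5 → (56/15, 0)
  seg 5: down by d11 = 127/30 → (56/15, -127/30)
  seg 6: down by d1 = 19/3 → (56/15, -317/30)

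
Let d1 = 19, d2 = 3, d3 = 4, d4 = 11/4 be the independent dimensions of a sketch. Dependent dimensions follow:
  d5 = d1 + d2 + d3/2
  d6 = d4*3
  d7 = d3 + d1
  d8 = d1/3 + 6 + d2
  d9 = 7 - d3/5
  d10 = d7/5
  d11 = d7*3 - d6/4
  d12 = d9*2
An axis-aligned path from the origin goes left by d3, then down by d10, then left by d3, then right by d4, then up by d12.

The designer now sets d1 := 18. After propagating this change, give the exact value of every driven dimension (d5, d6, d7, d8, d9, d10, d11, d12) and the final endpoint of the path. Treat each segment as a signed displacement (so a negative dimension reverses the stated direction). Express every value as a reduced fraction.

Apply edit: d1 := 18
  d5 = d1 + d2 + d3/2 = 23
  d6 = d4*3 = 33/4
  d7 = d3 + d1 = 22
  d8 = d1/3 + 6 + d2 = 15
  d9 = 7 - d3/5 = 31/5
  d10 = d7/5 = 22/5
  d11 = d7*3 - d6/4 = 1023/16
  d12 = d9*2 = 62/5
Walk from origin (0, 0):
  seg 1: left by d3 = 4 → (-4, 0)
  seg 2: down by d10 = 22/5 → (-4, -22/5)
  seg 3: left by d3 = 4 → (-8, -22/5)
  seg 4: right by d4 = 11/4 → (-21/4, -22/5)
  seg 5: up by d12 = 62/5 → (-21/4, 8)

d5 = 23
d6 = 33/4
d7 = 22
d8 = 15
d9 = 31/5
d10 = 22/5
d11 = 1023/16
d12 = 62/5
endpoint = (-21/4, 8)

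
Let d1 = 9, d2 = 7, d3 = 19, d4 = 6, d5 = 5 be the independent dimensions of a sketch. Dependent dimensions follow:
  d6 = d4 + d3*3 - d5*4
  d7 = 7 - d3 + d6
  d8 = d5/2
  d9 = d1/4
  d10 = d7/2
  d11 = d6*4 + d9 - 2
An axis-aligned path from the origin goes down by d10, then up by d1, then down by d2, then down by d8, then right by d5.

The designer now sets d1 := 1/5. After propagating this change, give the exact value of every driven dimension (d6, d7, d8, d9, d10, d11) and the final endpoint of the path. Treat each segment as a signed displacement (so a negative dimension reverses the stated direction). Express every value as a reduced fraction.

d6 = 43
d7 = 31
d8 = 5/2
d9 = 1/20
d10 = 31/2
d11 = 3401/20
endpoint = (5, -124/5)

Apply edit: d1 := 1/5
  d6 = d4 + d3*3 - d5*4 = 43
  d7 = 7 - d3 + d6 = 31
  d8 = d5/2 = 5/2
  d9 = d1/4 = 1/20
  d10 = d7/2 = 31/2
  d11 = d6*4 + d9 - 2 = 3401/20
Walk from origin (0, 0):
  seg 1: down by d10 = 31/2 → (0, -31/2)
  seg 2: up by d1 = 1/5 → (0, -153/10)
  seg 3: down by d2 = 7 → (0, -223/10)
  seg 4: down by d8 = 5/2 → (0, -124/5)
  seg 5: right by d5 = 5 → (5, -124/5)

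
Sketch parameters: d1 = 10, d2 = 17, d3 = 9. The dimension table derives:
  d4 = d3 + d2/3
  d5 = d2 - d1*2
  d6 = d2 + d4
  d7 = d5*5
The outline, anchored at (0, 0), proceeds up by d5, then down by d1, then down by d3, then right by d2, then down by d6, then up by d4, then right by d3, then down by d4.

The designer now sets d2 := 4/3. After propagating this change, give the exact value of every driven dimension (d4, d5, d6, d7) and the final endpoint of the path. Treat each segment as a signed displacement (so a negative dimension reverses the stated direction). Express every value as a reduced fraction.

Apply edit: d2 := 4/3
  d4 = d3 + d2/3 = 85/9
  d5 = d2 - d1*2 = -56/3
  d6 = d2 + d4 = 97/9
  d7 = d5*5 = -280/3
Walk from origin (0, 0):
  seg 1: up by d5 = -56/3 → (0, -56/3)
  seg 2: down by d1 = 10 → (0, -86/3)
  seg 3: down by d3 = 9 → (0, -113/3)
  seg 4: right by d2 = 4/3 → (4/3, -113/3)
  seg 5: down by d6 = 97/9 → (4/3, -436/9)
  seg 6: up by d4 = 85/9 → (4/3, -39)
  seg 7: right by d3 = 9 → (31/3, -39)
  seg 8: down by d4 = 85/9 → (31/3, -436/9)

d4 = 85/9
d5 = -56/3
d6 = 97/9
d7 = -280/3
endpoint = (31/3, -436/9)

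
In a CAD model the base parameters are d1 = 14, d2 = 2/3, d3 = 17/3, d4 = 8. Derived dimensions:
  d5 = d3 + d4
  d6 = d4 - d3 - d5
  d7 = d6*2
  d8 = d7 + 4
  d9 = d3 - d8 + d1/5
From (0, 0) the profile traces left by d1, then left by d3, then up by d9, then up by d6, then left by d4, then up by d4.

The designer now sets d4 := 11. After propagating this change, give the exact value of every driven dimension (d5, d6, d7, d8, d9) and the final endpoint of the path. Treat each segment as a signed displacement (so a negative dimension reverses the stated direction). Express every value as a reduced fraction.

d5 = 50/3
d6 = -34/3
d7 = -68/3
d8 = -56/3
d9 = 407/15
endpoint = (-92/3, 134/5)

Apply edit: d4 := 11
  d5 = d3 + d4 = 50/3
  d6 = d4 - d3 - d5 = -34/3
  d7 = d6*2 = -68/3
  d8 = d7 + 4 = -56/3
  d9 = d3 - d8 + d1/5 = 407/15
Walk from origin (0, 0):
  seg 1: left by d1 = 14 → (-14, 0)
  seg 2: left by d3 = 17/3 → (-59/3, 0)
  seg 3: up by d9 = 407/15 → (-59/3, 407/15)
  seg 4: up by d6 = -34/3 → (-59/3, 79/5)
  seg 5: left by d4 = 11 → (-92/3, 79/5)
  seg 6: up by d4 = 11 → (-92/3, 134/5)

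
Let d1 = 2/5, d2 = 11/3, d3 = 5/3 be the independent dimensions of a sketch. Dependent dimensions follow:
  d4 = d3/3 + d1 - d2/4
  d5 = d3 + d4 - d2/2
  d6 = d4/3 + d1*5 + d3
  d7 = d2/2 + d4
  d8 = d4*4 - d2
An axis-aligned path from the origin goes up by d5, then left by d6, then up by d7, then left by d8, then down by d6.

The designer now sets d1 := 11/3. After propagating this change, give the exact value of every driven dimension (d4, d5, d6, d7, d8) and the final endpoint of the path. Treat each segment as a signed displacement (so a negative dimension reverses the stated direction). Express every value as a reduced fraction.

Apply edit: d1 := 11/3
  d4 = d3/3 + d1 - d2/4 = 119/36
  d5 = d3 + d4 - d2/2 = 113/36
  d6 = d4/3 + d1*5 + d3 = 2279/108
  d7 = d2/2 + d4 = 185/36
  d8 = d4*4 - d2 = 86/9
Walk from origin (0, 0):
  seg 1: up by d5 = 113/36 → (0, 113/36)
  seg 2: left by d6 = 2279/108 → (-2279/108, 113/36)
  seg 3: up by d7 = 185/36 → (-2279/108, 149/18)
  seg 4: left by d8 = 86/9 → (-3311/108, 149/18)
  seg 5: down by d6 = 2279/108 → (-3311/108, -1385/108)

d4 = 119/36
d5 = 113/36
d6 = 2279/108
d7 = 185/36
d8 = 86/9
endpoint = (-3311/108, -1385/108)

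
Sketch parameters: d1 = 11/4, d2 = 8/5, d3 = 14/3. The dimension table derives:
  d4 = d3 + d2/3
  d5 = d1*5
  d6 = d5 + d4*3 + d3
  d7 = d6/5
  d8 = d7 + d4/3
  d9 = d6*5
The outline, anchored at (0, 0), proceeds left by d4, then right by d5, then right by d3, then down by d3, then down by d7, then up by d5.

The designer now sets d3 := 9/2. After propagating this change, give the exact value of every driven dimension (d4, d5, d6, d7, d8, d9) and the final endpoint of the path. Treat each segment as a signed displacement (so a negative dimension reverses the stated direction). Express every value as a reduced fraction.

d4 = 151/30
d5 = 55/4
d6 = 667/20
d7 = 667/100
d8 = 7513/900
d9 = 667/4
endpoint = (793/60, 129/50)

Apply edit: d3 := 9/2
  d4 = d3 + d2/3 = 151/30
  d5 = d1*5 = 55/4
  d6 = d5 + d4*3 + d3 = 667/20
  d7 = d6/5 = 667/100
  d8 = d7 + d4/3 = 7513/900
  d9 = d6*5 = 667/4
Walk from origin (0, 0):
  seg 1: left by d4 = 151/30 → (-151/30, 0)
  seg 2: right by d5 = 55/4 → (523/60, 0)
  seg 3: right by d3 = 9/2 → (793/60, 0)
  seg 4: down by d3 = 9/2 → (793/60, -9/2)
  seg 5: down by d7 = 667/100 → (793/60, -1117/100)
  seg 6: up by d5 = 55/4 → (793/60, 129/50)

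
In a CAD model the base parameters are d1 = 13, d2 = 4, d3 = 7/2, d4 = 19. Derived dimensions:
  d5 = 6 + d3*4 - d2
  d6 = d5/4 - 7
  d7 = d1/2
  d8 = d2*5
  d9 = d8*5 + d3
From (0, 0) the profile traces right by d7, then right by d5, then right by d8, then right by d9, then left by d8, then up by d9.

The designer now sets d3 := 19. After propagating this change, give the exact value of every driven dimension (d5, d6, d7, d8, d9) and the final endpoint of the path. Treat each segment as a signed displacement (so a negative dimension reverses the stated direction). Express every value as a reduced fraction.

d5 = 78
d6 = 25/2
d7 = 13/2
d8 = 20
d9 = 119
endpoint = (407/2, 119)

Apply edit: d3 := 19
  d5 = 6 + d3*4 - d2 = 78
  d6 = d5/4 - 7 = 25/2
  d7 = d1/2 = 13/2
  d8 = d2*5 = 20
  d9 = d8*5 + d3 = 119
Walk from origin (0, 0):
  seg 1: right by d7 = 13/2 → (13/2, 0)
  seg 2: right by d5 = 78 → (169/2, 0)
  seg 3: right by d8 = 20 → (209/2, 0)
  seg 4: right by d9 = 119 → (447/2, 0)
  seg 5: left by d8 = 20 → (407/2, 0)
  seg 6: up by d9 = 119 → (407/2, 119)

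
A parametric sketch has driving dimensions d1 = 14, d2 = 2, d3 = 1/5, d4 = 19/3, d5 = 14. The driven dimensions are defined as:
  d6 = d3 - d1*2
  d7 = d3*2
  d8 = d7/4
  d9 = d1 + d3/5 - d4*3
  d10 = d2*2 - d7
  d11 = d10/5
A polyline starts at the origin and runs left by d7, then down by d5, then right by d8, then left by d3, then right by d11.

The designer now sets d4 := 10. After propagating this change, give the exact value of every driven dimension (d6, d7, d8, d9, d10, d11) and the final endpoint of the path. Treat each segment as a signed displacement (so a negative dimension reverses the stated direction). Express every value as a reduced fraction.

Apply edit: d4 := 10
  d6 = d3 - d1*2 = -139/5
  d7 = d3*2 = 2/5
  d8 = d7/4 = 1/10
  d9 = d1 + d3/5 - d4*3 = -399/25
  d10 = d2*2 - d7 = 18/5
  d11 = d10/5 = 18/25
Walk from origin (0, 0):
  seg 1: left by d7 = 2/5 → (-2/5, 0)
  seg 2: down by d5 = 14 → (-2/5, -14)
  seg 3: right by d8 = 1/10 → (-3/10, -14)
  seg 4: left by d3 = 1/5 → (-1/2, -14)
  seg 5: right by d11 = 18/25 → (11/50, -14)

d6 = -139/5
d7 = 2/5
d8 = 1/10
d9 = -399/25
d10 = 18/5
d11 = 18/25
endpoint = (11/50, -14)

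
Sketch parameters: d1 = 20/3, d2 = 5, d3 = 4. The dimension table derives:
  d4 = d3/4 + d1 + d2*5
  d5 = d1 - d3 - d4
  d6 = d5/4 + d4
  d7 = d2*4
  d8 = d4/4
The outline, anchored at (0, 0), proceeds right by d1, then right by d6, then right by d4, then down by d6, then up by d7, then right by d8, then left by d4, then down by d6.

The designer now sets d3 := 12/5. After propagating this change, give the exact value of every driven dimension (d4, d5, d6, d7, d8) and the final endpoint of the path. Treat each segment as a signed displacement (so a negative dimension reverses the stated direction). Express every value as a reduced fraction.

d4 = 484/15
d5 = -28
d6 = 379/15
d7 = 20
d8 = 121/15
endpoint = (40, -458/15)

Apply edit: d3 := 12/5
  d4 = d3/4 + d1 + d2*5 = 484/15
  d5 = d1 - d3 - d4 = -28
  d6 = d5/4 + d4 = 379/15
  d7 = d2*4 = 20
  d8 = d4/4 = 121/15
Walk from origin (0, 0):
  seg 1: right by d1 = 20/3 → (20/3, 0)
  seg 2: right by d6 = 379/15 → (479/15, 0)
  seg 3: right by d4 = 484/15 → (321/5, 0)
  seg 4: down by d6 = 379/15 → (321/5, -379/15)
  seg 5: up by d7 = 20 → (321/5, -79/15)
  seg 6: right by d8 = 121/15 → (1084/15, -79/15)
  seg 7: left by d4 = 484/15 → (40, -79/15)
  seg 8: down by d6 = 379/15 → (40, -458/15)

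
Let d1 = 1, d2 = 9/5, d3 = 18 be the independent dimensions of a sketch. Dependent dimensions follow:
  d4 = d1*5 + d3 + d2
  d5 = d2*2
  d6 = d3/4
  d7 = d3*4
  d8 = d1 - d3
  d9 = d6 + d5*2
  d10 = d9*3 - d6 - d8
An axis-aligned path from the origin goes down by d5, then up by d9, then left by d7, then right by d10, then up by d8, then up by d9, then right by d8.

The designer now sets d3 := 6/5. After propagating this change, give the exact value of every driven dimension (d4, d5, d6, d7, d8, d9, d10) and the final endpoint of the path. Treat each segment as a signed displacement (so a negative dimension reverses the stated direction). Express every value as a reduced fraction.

d4 = 8
d5 = 18/5
d6 = 3/10
d7 = 24/5
d8 = -1/5
d9 = 15/2
d10 = 112/5
endpoint = (87/5, 56/5)

Apply edit: d3 := 6/5
  d4 = d1*5 + d3 + d2 = 8
  d5 = d2*2 = 18/5
  d6 = d3/4 = 3/10
  d7 = d3*4 = 24/5
  d8 = d1 - d3 = -1/5
  d9 = d6 + d5*2 = 15/2
  d10 = d9*3 - d6 - d8 = 112/5
Walk from origin (0, 0):
  seg 1: down by d5 = 18/5 → (0, -18/5)
  seg 2: up by d9 = 15/2 → (0, 39/10)
  seg 3: left by d7 = 24/5 → (-24/5, 39/10)
  seg 4: right by d10 = 112/5 → (88/5, 39/10)
  seg 5: up by d8 = -1/5 → (88/5, 37/10)
  seg 6: up by d9 = 15/2 → (88/5, 56/5)
  seg 7: right by d8 = -1/5 → (87/5, 56/5)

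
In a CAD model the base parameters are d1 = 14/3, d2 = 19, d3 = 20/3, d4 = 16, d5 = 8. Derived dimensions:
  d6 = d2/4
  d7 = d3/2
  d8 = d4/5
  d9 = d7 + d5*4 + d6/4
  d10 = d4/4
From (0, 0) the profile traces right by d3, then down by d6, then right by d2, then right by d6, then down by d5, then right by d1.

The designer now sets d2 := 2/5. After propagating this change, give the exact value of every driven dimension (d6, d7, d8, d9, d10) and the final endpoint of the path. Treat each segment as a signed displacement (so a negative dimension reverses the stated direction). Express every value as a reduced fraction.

d6 = 1/10
d7 = 10/3
d8 = 16/5
d9 = 4243/120
d10 = 4
endpoint = (71/6, -81/10)

Apply edit: d2 := 2/5
  d6 = d2/4 = 1/10
  d7 = d3/2 = 10/3
  d8 = d4/5 = 16/5
  d9 = d7 + d5*4 + d6/4 = 4243/120
  d10 = d4/4 = 4
Walk from origin (0, 0):
  seg 1: right by d3 = 20/3 → (20/3, 0)
  seg 2: down by d6 = 1/10 → (20/3, -1/10)
  seg 3: right by d2 = 2/5 → (106/15, -1/10)
  seg 4: right by d6 = 1/10 → (43/6, -1/10)
  seg 5: down by d5 = 8 → (43/6, -81/10)
  seg 6: right by d1 = 14/3 → (71/6, -81/10)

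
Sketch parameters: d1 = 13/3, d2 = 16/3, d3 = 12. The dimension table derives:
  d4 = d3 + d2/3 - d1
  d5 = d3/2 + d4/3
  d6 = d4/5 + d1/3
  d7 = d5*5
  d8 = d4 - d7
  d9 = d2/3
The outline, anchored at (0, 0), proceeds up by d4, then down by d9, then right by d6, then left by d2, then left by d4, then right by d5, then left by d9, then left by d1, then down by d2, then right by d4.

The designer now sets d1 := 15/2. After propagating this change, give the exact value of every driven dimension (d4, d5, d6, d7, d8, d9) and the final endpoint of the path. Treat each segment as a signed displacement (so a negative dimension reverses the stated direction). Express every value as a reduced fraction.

d4 = 113/18
d5 = 437/54
d6 = 169/45
d7 = 2185/54
d8 = -923/27
d9 = 16/9
endpoint = (-373/135, -5/6)

Apply edit: d1 := 15/2
  d4 = d3 + d2/3 - d1 = 113/18
  d5 = d3/2 + d4/3 = 437/54
  d6 = d4/5 + d1/3 = 169/45
  d7 = d5*5 = 2185/54
  d8 = d4 - d7 = -923/27
  d9 = d2/3 = 16/9
Walk from origin (0, 0):
  seg 1: up by d4 = 113/18 → (0, 113/18)
  seg 2: down by d9 = 16/9 → (0, 9/2)
  seg 3: right by d6 = 169/45 → (169/45, 9/2)
  seg 4: left by d2 = 16/3 → (-71/45, 9/2)
  seg 5: left by d4 = 113/18 → (-707/90, 9/2)
  seg 6: right by d5 = 437/54 → (32/135, 9/2)
  seg 7: left by d9 = 16/9 → (-208/135, 9/2)
  seg 8: left by d1 = 15/2 → (-2441/270, 9/2)
  seg 9: down by d2 = 16/3 → (-2441/270, -5/6)
  seg 10: right by d4 = 113/18 → (-373/135, -5/6)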